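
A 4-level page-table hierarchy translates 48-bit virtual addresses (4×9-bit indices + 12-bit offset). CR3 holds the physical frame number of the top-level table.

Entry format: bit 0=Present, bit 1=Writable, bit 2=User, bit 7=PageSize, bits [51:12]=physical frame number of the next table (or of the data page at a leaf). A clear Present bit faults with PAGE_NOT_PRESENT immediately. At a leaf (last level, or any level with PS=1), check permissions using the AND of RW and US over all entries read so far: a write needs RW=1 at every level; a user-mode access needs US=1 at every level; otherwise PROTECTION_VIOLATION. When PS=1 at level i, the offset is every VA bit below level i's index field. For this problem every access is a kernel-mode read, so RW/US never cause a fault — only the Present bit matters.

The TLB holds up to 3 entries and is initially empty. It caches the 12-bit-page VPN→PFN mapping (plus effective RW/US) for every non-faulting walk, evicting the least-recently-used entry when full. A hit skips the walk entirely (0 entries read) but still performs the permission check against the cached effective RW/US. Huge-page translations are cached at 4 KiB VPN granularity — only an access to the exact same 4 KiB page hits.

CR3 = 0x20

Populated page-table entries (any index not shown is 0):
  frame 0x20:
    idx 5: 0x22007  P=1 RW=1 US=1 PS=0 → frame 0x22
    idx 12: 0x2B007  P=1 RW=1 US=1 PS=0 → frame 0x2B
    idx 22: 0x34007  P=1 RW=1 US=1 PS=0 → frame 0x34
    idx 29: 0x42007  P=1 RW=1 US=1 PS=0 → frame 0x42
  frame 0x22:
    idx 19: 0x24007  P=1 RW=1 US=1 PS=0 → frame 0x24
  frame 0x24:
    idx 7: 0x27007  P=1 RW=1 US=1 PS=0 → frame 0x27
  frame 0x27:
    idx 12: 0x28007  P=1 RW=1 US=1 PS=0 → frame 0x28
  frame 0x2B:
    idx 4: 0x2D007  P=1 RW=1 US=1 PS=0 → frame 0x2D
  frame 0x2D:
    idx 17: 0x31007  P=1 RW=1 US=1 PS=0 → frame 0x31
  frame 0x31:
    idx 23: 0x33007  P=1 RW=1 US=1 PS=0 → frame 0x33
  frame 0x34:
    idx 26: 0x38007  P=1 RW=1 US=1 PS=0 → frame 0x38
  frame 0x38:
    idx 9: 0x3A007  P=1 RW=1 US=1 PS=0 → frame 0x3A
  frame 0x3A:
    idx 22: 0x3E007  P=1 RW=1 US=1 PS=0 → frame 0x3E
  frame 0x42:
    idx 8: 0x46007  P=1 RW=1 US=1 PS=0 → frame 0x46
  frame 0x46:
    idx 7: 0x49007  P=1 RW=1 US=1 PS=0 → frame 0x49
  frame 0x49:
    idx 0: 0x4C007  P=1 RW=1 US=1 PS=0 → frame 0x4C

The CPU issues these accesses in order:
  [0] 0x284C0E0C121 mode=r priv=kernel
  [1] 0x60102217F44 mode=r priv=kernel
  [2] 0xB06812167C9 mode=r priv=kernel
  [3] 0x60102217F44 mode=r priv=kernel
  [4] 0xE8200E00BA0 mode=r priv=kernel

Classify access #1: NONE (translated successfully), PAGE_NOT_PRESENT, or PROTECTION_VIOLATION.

Walk each access:
#0 VA=0x284C0E0C121 (r,kernel):
  [0] read 0x20 idx=5: raw=0x22007 flags P=1 W=1 U=1 S=0
  [1] read 0x22 idx=19: raw=0x24007 flags P=1 W=1 U=1 S=0
  [2] read 0x24 idx=7: raw=0x27007 flags P=1 W=1 U=1 S=0
  [3] read 0x27 idx=12: raw=0x28007 flags P=1 W=1 U=1 S=0
  → PA=0x28121  (4 entries read)
#1 VA=0x60102217F44 (r,kernel):
  [0] read 0x20 idx=12: raw=0x2B007 flags P=1 W=1 U=1 S=0
  [1] read 0x2B idx=4: raw=0x2D007 flags P=1 W=1 U=1 S=0
  [2] read 0x2D idx=17: raw=0x31007 flags P=1 W=1 U=1 S=0
  [3] read 0x31 idx=23: raw=0x33007 flags P=1 W=1 U=1 S=0
  → PA=0x33F44  (4 entries read)
#2 VA=0xB06812167C9 (r,kernel):
  [0] read 0x20 idx=22: raw=0x34007 flags P=1 W=1 U=1 S=0
  [1] read 0x34 idx=26: raw=0x38007 flags P=1 W=1 U=1 S=0
  [2] read 0x38 idx=9: raw=0x3A007 flags P=1 W=1 U=1 S=0
  [3] read 0x3A idx=22: raw=0x3E007 flags P=1 W=1 U=1 S=0
  → PA=0x3E7C9  (4 entries read)
#3 VA=0x60102217F44 (r,kernel):
  TLB hit vpn=0x60102217 → PA=0x33F44
#4 VA=0xE8200E00BA0 (r,kernel):
  [0] read 0x20 idx=29: raw=0x42007 flags P=1 W=1 U=1 S=0
  [1] read 0x42 idx=8: raw=0x46007 flags P=1 W=1 U=1 S=0
  [2] read 0x46 idx=7: raw=0x49007 flags P=1 W=1 U=1 S=0
  [3] read 0x49 idx=0: raw=0x4C007 flags P=1 W=1 U=1 S=0
  → PA=0x4CBA0  (4 entries read)

Access #1 fault: NONE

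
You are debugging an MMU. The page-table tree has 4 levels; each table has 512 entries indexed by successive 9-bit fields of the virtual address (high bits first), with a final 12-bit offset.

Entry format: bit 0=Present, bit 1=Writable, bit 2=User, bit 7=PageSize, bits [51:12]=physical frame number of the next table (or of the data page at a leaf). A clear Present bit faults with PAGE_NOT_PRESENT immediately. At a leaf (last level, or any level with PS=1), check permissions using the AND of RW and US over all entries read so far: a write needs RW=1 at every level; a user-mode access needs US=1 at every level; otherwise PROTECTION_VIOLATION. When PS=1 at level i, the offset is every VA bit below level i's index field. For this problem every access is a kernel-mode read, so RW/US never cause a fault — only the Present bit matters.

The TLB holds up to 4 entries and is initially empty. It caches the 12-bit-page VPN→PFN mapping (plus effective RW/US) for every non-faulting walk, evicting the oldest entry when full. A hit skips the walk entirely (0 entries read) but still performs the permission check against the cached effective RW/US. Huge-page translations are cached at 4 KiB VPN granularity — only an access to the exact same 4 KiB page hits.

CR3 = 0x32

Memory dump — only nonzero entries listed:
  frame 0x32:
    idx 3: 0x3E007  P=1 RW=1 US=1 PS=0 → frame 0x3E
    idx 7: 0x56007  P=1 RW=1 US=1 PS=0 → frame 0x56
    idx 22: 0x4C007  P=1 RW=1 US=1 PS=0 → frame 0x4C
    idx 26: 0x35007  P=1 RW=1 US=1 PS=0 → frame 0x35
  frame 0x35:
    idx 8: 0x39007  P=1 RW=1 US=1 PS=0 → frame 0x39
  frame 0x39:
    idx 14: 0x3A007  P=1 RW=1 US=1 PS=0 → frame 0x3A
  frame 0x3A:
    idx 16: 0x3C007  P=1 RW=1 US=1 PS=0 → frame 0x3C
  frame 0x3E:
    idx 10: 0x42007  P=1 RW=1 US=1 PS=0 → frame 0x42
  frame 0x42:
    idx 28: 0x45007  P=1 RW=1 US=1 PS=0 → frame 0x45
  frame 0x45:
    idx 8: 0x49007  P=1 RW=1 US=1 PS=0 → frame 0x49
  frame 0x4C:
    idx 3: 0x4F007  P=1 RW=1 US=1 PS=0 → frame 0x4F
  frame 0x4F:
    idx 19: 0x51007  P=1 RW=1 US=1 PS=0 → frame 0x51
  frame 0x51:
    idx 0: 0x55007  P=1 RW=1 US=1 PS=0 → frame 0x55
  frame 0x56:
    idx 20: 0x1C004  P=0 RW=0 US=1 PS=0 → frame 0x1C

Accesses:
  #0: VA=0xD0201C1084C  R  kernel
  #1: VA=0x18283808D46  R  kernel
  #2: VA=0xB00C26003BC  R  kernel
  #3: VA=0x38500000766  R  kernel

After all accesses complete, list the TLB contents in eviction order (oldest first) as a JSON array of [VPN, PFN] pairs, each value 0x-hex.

Trace:
#0 VA=0xD0201C1084C (r,kernel):
  L0 @0x32[26] → 0x35007  P=1,RW=1,US=1,PS=0
  L1 @0x35[8] → 0x39007  P=1,RW=1,US=1,PS=0
  L2 @0x39[14] → 0x3A007  P=1,RW=1,US=1,PS=0
  L3 @0x3A[16] → 0x3C007  P=1,RW=1,US=1,PS=0
  → PA=0x3C84C  (4 entries read)
#1 VA=0x18283808D46 (r,kernel):
  L0 @0x32[3] → 0x3E007  P=1,RW=1,US=1,PS=0
  L1 @0x3E[10] → 0x42007  P=1,RW=1,US=1,PS=0
  L2 @0x42[28] → 0x45007  P=1,RW=1,US=1,PS=0
  L3 @0x45[8] → 0x49007  P=1,RW=1,US=1,PS=0
  → PA=0x49D46  (4 entries read)
#2 VA=0xB00C26003BC (r,kernel):
  L0 @0x32[22] → 0x4C007  P=1,RW=1,US=1,PS=0
  L1 @0x4C[3] → 0x4F007  P=1,RW=1,US=1,PS=0
  L2 @0x4F[19] → 0x51007  P=1,RW=1,US=1,PS=0
  L3 @0x51[0] → 0x55007  P=1,RW=1,US=1,PS=0
  → PA=0x553BC  (4 entries read)
#3 VA=0x38500000766 (r,kernel):
  L0 @0x32[7] → 0x56007  P=1,RW=1,US=1,PS=0
  L1 @0x56[20] → 0x1C004  P=0,RW=0,US=1,PS=0
  ⇒ fault: PAGE_NOT_PRESENT  — 2 lookups

TLB: [["0xD0201C10", "0x3C"], ["0x18283808", "0x49"], ["0xB00C2600", "0x55"]]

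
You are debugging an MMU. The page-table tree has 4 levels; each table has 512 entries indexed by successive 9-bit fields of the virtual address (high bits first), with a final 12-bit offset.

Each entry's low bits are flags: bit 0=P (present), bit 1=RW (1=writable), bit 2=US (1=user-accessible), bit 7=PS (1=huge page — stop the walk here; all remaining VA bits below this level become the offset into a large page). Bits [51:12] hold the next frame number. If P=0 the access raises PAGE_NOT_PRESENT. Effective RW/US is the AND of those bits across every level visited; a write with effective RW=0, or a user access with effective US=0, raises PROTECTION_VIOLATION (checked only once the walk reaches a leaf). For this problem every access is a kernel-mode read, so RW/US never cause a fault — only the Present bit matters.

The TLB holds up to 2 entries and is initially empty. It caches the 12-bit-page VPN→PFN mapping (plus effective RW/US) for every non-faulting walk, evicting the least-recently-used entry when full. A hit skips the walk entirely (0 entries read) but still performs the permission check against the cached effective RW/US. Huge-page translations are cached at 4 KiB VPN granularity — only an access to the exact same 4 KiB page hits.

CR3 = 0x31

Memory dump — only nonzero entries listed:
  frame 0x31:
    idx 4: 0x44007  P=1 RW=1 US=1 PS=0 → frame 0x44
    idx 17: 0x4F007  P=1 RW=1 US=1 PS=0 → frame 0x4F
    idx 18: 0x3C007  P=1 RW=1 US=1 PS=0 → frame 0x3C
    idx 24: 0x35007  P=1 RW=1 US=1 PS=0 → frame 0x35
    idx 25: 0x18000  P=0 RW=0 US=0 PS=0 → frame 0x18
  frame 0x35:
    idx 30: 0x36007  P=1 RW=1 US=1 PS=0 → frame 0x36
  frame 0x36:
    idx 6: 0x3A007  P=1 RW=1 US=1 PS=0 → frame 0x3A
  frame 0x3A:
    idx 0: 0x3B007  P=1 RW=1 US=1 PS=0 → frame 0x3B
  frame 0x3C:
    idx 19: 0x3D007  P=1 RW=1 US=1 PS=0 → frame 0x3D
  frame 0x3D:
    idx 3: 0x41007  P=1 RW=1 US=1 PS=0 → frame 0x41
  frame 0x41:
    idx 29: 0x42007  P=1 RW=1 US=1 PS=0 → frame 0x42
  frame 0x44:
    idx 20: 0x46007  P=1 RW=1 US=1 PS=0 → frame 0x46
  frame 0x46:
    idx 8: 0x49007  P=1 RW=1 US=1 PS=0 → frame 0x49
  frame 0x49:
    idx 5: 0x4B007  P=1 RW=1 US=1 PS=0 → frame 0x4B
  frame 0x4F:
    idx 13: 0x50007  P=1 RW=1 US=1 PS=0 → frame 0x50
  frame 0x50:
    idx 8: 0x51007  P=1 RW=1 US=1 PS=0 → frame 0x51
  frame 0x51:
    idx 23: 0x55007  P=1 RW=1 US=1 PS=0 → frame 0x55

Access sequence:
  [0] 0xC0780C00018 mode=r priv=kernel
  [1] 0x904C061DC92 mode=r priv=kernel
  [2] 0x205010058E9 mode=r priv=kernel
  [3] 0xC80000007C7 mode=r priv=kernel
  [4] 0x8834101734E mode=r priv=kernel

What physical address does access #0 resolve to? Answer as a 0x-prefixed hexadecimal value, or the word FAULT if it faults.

Trace:
#0 VA=0xC0780C00018 (r,kernel):
  [0] read 0x31 idx=24: raw=0x35007 flags P=1 W=1 U=1 S=0
  [1] read 0x35 idx=30: raw=0x36007 flags P=1 W=1 U=1 S=0
  [2] read 0x36 idx=6: raw=0x3A007 flags P=1 W=1 U=1 S=0
  [3] read 0x3A idx=0: raw=0x3B007 flags P=1 W=1 U=1 S=0
  ⇒ phys 0x3B018  [4 reads]
#1 VA=0x904C061DC92 (r,kernel):
  [0] read 0x31 idx=18: raw=0x3C007 flags P=1 W=1 U=1 S=0
  [1] read 0x3C idx=19: raw=0x3D007 flags P=1 W=1 U=1 S=0
  [2] read 0x3D idx=3: raw=0x41007 flags P=1 W=1 U=1 S=0
  [3] read 0x41 idx=29: raw=0x42007 flags P=1 W=1 U=1 S=0
  ⇒ phys 0x42C92  [4 reads]
#2 VA=0x205010058E9 (r,kernel):
  [0] read 0x31 idx=4: raw=0x44007 flags P=1 W=1 U=1 S=0
  [1] read 0x44 idx=20: raw=0x46007 flags P=1 W=1 U=1 S=0
  [2] read 0x46 idx=8: raw=0x49007 flags P=1 W=1 U=1 S=0
  [3] read 0x49 idx=5: raw=0x4B007 flags P=1 W=1 U=1 S=0
  ⇒ phys 0x4B8E9  [4 reads]
#3 VA=0xC80000007C7 (r,kernel):
  [0] read 0x31 idx=25: raw=0x18000 flags P=0 W=0 U=0 S=0
  ✗ PAGE_NOT_PRESENT  [1 reads]
#4 VA=0x8834101734E (r,kernel):
  [0] read 0x31 idx=17: raw=0x4F007 flags P=1 W=1 U=1 S=0
  [1] read 0x4F idx=13: raw=0x50007 flags P=1 W=1 U=1 S=0
  [2] read 0x50 idx=8: raw=0x51007 flags P=1 W=1 U=1 S=0
  [3] read 0x51 idx=23: raw=0x55007 flags P=1 W=1 U=1 S=0
  ⇒ phys 0x5534E  [4 reads]

Access #0 PA: 0x3B018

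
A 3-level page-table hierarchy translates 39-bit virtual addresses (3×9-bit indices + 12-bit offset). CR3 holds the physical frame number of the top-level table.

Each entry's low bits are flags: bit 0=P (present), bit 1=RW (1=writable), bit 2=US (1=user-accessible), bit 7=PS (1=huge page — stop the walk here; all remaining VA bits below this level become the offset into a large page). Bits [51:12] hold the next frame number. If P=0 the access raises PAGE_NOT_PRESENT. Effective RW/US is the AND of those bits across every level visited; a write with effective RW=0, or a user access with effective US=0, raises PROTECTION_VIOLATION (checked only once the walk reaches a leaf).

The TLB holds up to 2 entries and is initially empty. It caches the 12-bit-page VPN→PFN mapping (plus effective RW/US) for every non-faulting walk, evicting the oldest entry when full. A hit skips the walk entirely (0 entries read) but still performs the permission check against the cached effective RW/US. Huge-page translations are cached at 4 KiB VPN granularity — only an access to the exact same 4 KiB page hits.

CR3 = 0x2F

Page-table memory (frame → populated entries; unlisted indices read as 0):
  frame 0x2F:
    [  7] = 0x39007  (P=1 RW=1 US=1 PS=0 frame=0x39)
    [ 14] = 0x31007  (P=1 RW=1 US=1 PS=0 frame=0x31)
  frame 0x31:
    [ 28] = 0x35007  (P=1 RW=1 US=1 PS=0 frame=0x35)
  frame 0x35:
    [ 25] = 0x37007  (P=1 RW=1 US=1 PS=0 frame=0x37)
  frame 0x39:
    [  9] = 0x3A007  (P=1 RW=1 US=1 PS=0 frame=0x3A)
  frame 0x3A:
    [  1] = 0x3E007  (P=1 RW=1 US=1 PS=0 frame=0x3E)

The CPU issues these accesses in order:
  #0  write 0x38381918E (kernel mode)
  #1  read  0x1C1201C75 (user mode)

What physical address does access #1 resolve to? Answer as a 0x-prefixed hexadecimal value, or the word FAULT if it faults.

Per-access translation:
#0 VA=0x38381918E (w,kernel):
  L0: frame=0x2F idx=14 entry=0x31007 [P=1 RW=1 US=1 PS=0]
  L1: frame=0x31 idx=28 entry=0x35007 [P=1 RW=1 US=1 PS=0]
  L2: frame=0x35 idx=25 entry=0x37007 [P=1 RW=1 US=1 PS=0]
  ✓ 0x3718E  — 3 lookups
#1 VA=0x1C1201C75 (r,user):
  L0: frame=0x2F idx=7 entry=0x39007 [P=1 RW=1 US=1 PS=0]
  L1: frame=0x39 idx=9 entry=0x3A007 [P=1 RW=1 US=1 PS=0]
  L2: frame=0x3A idx=1 entry=0x3E007 [P=1 RW=1 US=1 PS=0]
  ✓ 0x3EC75  — 3 lookups

Access #1 PA: 0x3EC75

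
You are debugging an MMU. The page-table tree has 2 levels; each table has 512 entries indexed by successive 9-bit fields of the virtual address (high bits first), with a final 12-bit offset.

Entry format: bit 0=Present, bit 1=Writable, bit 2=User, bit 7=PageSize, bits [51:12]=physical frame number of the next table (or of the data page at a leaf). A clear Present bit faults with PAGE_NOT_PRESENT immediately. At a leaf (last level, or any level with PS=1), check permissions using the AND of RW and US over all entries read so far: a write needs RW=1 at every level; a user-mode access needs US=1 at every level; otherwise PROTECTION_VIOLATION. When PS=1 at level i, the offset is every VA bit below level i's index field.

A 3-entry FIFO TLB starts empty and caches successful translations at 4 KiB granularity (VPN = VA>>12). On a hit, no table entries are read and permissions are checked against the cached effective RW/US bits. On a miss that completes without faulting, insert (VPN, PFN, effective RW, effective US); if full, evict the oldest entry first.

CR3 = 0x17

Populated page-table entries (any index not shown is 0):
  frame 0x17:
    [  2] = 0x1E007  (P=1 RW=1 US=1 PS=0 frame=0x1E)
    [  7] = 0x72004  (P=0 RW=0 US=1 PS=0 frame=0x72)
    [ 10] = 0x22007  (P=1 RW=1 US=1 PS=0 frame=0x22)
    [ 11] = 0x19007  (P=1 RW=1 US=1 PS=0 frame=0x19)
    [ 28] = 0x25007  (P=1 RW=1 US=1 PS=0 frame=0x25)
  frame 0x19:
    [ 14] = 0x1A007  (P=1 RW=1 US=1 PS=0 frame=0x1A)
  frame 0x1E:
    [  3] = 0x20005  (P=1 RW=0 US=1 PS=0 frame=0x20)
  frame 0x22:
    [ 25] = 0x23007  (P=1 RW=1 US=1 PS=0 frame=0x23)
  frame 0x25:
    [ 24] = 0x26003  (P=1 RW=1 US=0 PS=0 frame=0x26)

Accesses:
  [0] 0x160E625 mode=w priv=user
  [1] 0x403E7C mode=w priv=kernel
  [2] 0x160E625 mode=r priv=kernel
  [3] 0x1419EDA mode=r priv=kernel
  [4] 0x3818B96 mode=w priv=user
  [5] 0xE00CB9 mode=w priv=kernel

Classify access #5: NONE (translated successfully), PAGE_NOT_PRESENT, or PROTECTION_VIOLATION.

Walk each access:
#0 VA=0x160E625 (w,user):
  lvl0: tbl 0x17, slot 11 ⇒ 0x19007 (P1/RW1/US1/PS0)
  lvl1: tbl 0x19, slot 14 ⇒ 0x1A007 (P1/RW1/US1/PS0)
  ⇒ phys 0x1A625  [2 reads]
#1 VA=0x403E7C (w,kernel):
  lvl0: tbl 0x17, slot 2 ⇒ 0x1E007 (P1/RW1/US1/PS0)
  lvl1: tbl 0x1E, slot 3 ⇒ 0x20005 (P1/RW0/US1/PS0)
  ⇒ fault: PROTECTION_VIOLATION  — 2 lookups
#2 VA=0x160E625 (r,kernel):
  TLB hit vpn=0x160E → PA=0x1A625
#3 VA=0x1419EDA (r,kernel):
  lvl0: tbl 0x17, slot 10 ⇒ 0x22007 (P1/RW1/US1/PS0)
  lvl1: tbl 0x22, slot 25 ⇒ 0x23007 (P1/RW1/US1/PS0)
  ⇒ phys 0x23EDA  [2 reads]
#4 VA=0x3818B96 (w,user):
  lvl0: tbl 0x17, slot 28 ⇒ 0x25007 (P1/RW1/US1/PS0)
  lvl1: tbl 0x25, slot 24 ⇒ 0x26003 (P1/RW1/US0/PS0)
  ⇒ fault: PROTECTION_VIOLATION  — 2 lookups
#5 VA=0xE00CB9 (w,kernel):
  lvl0: tbl 0x17, slot 7 ⇒ 0x72004 (P0/RW0/US1/PS0)
  ⇒ fault: PAGE_NOT_PRESENT  — 1 lookups

Access #5 fault: PAGE_NOT_PRESENT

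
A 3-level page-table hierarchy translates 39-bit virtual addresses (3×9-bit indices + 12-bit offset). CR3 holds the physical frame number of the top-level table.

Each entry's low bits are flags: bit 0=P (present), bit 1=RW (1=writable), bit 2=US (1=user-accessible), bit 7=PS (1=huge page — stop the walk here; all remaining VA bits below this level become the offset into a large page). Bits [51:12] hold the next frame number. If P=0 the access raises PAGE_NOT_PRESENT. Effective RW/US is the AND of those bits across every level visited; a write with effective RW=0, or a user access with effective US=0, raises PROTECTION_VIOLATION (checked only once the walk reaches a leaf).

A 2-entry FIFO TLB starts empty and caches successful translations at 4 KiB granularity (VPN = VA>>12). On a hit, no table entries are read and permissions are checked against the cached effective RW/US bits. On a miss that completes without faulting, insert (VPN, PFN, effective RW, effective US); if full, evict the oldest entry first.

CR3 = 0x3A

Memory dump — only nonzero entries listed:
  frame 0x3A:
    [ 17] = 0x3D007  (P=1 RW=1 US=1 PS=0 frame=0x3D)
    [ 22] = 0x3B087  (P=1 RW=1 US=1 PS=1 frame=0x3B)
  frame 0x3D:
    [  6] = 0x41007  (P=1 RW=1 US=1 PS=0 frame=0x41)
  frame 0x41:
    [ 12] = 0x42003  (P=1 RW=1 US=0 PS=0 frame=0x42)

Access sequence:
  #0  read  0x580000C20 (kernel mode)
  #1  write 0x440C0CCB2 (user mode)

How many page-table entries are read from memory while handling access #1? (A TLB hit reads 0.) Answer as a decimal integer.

Trace:
#0 VA=0x580000C20 (r,kernel):
  [0] read 0x3A idx=22: raw=0x3B087 flags P=1 W=1 U=1 S=1
  → PA=0x3BC20 (huge @L0)  (1 entries read)
#1 VA=0x440C0CCB2 (w,user):
  [0] read 0x3A idx=17: raw=0x3D007 flags P=1 W=1 U=1 S=0
  [1] read 0x3D idx=6: raw=0x41007 flags P=1 W=1 U=1 S=0
  [2] read 0x41 idx=12: raw=0x42003 flags P=1 W=1 U=0 S=0
  → PROTECTION_VIOLATION  (3 entries read)

Entries read for #1: 3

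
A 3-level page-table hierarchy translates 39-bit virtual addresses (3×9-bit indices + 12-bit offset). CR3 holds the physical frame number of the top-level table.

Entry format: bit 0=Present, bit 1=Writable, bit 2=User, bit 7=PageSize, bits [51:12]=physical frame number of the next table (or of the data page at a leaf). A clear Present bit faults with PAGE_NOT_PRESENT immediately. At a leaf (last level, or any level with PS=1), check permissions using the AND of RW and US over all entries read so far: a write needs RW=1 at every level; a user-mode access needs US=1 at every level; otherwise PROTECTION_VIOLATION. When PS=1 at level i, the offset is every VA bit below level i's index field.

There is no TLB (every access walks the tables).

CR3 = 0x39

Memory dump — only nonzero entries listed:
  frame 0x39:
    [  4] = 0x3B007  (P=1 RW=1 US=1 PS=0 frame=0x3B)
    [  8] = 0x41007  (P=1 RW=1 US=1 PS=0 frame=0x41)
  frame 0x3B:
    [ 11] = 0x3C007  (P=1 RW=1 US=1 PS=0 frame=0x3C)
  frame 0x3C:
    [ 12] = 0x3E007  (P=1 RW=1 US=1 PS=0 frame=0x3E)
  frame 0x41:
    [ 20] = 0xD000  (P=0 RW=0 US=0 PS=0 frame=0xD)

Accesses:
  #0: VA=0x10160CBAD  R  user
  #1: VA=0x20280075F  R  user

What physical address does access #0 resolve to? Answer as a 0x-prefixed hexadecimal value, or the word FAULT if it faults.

Per-access translation:
#0 VA=0x10160CBAD (r,user):
  L0: frame=0x39 idx=4 entry=0x3B007 [P=1 RW=1 US=1 PS=0]
  L1: frame=0x3B idx=11 entry=0x3C007 [P=1 RW=1 US=1 PS=0]
  L2: frame=0x3C idx=12 entry=0x3E007 [P=1 RW=1 US=1 PS=0]
  → PA=0x3EBAD  (3 entries read)
#1 VA=0x20280075F (r,user):
  L0: frame=0x39 idx=8 entry=0x41007 [P=1 RW=1 US=1 PS=0]
  L1: frame=0x41 idx=20 entry=0xD000 [P=0 RW=0 US=0 PS=0]
  ⇒ fault: PAGE_NOT_PRESENT  — 2 lookups

Access #0 PA: 0x3EBAD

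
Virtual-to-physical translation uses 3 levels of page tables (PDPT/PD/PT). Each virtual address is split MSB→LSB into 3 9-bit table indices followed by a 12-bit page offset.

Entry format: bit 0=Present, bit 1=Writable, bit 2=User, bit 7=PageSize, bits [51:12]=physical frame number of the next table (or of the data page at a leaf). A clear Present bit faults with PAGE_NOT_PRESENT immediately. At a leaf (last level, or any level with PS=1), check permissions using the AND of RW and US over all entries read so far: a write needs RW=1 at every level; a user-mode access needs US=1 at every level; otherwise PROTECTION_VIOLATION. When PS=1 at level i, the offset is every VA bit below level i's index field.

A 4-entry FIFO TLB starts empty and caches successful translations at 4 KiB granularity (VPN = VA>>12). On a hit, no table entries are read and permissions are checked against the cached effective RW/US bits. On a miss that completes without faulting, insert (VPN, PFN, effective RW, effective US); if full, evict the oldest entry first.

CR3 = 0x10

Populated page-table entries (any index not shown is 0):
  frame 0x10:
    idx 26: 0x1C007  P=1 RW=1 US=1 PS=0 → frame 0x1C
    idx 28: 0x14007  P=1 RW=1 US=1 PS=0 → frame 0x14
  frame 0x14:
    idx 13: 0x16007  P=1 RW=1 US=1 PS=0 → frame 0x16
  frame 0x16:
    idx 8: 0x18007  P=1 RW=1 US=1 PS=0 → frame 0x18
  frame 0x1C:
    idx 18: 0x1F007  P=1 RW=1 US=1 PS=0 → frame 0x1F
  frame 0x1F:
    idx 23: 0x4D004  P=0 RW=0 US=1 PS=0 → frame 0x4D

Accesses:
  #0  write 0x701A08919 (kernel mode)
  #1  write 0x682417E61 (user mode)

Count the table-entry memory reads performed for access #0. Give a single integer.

Walk each access:
#0 VA=0x701A08919 (w,kernel):
  L0: frame=0x10 idx=28 entry=0x14007 [P=1 RW=1 US=1 PS=0]
  L1: frame=0x14 idx=13 entry=0x16007 [P=1 RW=1 US=1 PS=0]
  L2: frame=0x16 idx=8 entry=0x18007 [P=1 RW=1 US=1 PS=0]
  ✓ 0x18919  — 3 lookups
#1 VA=0x682417E61 (w,user):
  L0: frame=0x10 idx=26 entry=0x1C007 [P=1 RW=1 US=1 PS=0]
  L1: frame=0x1C idx=18 entry=0x1F007 [P=1 RW=1 US=1 PS=0]
  L2: frame=0x1F idx=23 entry=0x4D004 [P=0 RW=0 US=1 PS=0]
  → PAGE_NOT_PRESENT  (3 entries read)

Entries read for #0: 3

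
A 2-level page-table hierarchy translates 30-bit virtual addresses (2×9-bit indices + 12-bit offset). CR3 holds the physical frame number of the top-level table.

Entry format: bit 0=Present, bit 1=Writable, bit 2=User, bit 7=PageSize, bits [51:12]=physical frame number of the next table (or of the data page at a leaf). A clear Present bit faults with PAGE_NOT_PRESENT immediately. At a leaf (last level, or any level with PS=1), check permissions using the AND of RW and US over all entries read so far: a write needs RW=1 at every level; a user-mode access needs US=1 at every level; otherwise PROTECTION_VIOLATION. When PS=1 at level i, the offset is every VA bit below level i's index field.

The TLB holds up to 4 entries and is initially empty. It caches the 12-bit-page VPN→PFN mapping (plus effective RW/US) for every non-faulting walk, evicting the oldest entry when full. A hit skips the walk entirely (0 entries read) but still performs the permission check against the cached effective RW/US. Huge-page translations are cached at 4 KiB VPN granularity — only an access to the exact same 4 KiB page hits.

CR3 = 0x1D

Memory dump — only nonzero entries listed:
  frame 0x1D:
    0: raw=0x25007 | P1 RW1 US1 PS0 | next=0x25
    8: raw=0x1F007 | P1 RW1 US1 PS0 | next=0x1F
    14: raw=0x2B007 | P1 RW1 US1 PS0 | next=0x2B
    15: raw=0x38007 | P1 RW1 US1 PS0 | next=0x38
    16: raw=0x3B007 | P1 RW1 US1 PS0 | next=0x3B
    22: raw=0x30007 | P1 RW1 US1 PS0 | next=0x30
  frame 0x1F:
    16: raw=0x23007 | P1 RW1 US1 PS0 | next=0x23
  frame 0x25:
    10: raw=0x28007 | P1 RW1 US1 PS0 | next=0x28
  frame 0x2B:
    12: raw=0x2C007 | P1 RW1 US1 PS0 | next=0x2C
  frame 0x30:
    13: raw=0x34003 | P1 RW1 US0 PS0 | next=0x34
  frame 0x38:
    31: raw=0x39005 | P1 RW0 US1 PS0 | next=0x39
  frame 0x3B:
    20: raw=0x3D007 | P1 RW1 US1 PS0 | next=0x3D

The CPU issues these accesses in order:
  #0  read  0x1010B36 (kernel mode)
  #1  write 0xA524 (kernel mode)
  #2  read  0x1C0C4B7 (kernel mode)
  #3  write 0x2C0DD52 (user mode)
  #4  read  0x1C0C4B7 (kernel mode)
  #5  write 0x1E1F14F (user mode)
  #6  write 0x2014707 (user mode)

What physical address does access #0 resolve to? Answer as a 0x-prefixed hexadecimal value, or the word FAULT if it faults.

Walk each access:
#0 VA=0x1010B36 (r,kernel):
  L0 @0x1D[8] → 0x1F007  P=1,RW=1,US=1,PS=0
  L1 @0x1F[16] → 0x23007  P=1,RW=1,US=1,PS=0
  ⇒ phys 0x23B36  [2 reads]
#1 VA=0xA524 (w,kernel):
  L0 @0x1D[0] → 0x25007  P=1,RW=1,US=1,PS=0
  L1 @0x25[10] → 0x28007  P=1,RW=1,US=1,PS=0
  ⇒ phys 0x28524  [2 reads]
#2 VA=0x1C0C4B7 (r,kernel):
  L0 @0x1D[14] → 0x2B007  P=1,RW=1,US=1,PS=0
  L1 @0x2B[12] → 0x2C007  P=1,RW=1,US=1,PS=0
  ⇒ phys 0x2C4B7  [2 reads]
#3 VA=0x2C0DD52 (w,user):
  L0 @0x1D[22] → 0x30007  P=1,RW=1,US=1,PS=0
  L1 @0x30[13] → 0x34003  P=1,RW=1,US=0,PS=0
  ✗ PROTECTION_VIOLATION  [2 reads]
#4 VA=0x1C0C4B7 (r,kernel):
  TLB hit vpn=0x1C0C → PA=0x2C4B7
#5 VA=0x1E1F14F (w,user):
  L0 @0x1D[15] → 0x38007  P=1,RW=1,US=1,PS=0
  L1 @0x38[31] → 0x39005  P=1,RW=0,US=1,PS=0
  ✗ PROTECTION_VIOLATION  [2 reads]
#6 VA=0x2014707 (w,user):
  L0 @0x1D[16] → 0x3B007  P=1,RW=1,US=1,PS=0
  L1 @0x3B[20] → 0x3D007  P=1,RW=1,US=1,PS=0
  ⇒ phys 0x3D707  [2 reads]

Access #0 PA: 0x23B36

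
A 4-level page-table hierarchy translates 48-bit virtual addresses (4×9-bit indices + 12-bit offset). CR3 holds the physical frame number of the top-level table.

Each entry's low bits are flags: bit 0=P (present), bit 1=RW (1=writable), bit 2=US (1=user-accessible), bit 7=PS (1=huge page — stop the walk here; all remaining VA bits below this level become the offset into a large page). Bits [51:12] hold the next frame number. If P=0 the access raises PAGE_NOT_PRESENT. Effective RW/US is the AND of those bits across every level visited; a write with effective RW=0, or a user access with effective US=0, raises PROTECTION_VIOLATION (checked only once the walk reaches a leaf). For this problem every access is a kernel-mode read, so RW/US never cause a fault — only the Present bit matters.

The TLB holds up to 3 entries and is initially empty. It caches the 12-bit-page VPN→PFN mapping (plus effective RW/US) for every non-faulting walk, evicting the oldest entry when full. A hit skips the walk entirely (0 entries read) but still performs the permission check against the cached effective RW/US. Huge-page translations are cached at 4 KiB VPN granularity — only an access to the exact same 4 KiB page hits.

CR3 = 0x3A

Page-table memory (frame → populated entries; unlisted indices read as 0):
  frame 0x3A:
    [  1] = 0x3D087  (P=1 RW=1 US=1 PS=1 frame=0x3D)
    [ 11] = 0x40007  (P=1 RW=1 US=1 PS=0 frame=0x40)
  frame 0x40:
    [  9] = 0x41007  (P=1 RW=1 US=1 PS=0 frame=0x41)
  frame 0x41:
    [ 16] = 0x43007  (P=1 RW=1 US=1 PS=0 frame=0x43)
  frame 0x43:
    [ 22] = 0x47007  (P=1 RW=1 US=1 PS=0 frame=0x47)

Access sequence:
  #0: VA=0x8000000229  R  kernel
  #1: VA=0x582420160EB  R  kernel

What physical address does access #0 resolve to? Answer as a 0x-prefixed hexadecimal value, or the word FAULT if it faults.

Trace:
#0 VA=0x8000000229 (r,kernel):
  L0: frame=0x3A idx=1 entry=0x3D087 [P=1 RW=1 US=1 PS=1]
  → PA=0x3D229 (huge @L0)  (1 entries read)
#1 VA=0x582420160EB (r,kernel):
  L0: frame=0x3A idx=11 entry=0x40007 [P=1 RW=1 US=1 PS=0]
  L1: frame=0x40 idx=9 entry=0x41007 [P=1 RW=1 US=1 PS=0]
  L2: frame=0x41 idx=16 entry=0x43007 [P=1 RW=1 US=1 PS=0]
  L3: frame=0x43 idx=22 entry=0x47007 [P=1 RW=1 US=1 PS=0]
  → PA=0x470EB  (4 entries read)

Access #0 PA: 0x3D229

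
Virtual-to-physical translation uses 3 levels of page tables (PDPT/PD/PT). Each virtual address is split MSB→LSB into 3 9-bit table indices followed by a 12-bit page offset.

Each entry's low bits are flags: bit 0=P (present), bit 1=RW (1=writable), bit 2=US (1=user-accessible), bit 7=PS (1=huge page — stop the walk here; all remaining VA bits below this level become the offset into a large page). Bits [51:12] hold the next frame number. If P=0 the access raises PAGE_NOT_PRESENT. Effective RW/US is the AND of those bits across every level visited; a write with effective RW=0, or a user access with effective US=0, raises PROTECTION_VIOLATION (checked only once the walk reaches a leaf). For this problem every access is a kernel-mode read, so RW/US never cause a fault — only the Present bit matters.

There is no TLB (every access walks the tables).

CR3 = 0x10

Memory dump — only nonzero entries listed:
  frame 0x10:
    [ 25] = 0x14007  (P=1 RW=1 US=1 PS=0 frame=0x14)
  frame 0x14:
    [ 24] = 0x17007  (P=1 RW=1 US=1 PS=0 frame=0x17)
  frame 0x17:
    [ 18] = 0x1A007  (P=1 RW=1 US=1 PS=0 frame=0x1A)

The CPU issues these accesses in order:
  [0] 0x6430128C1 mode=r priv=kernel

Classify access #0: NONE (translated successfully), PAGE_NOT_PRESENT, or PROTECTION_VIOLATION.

Walk each access:
#0 VA=0x6430128C1 (r,kernel):
  lvl0: tbl 0x10, slot 25 ⇒ 0x14007 (P1/RW1/US1/PS0)
  lvl1: tbl 0x14, slot 24 ⇒ 0x17007 (P1/RW1/US1/PS0)
  lvl2: tbl 0x17, slot 18 ⇒ 0x1A007 (P1/RW1/US1/PS0)
  → PA=0x1A8C1  (3 entries read)

Access #0 fault: NONE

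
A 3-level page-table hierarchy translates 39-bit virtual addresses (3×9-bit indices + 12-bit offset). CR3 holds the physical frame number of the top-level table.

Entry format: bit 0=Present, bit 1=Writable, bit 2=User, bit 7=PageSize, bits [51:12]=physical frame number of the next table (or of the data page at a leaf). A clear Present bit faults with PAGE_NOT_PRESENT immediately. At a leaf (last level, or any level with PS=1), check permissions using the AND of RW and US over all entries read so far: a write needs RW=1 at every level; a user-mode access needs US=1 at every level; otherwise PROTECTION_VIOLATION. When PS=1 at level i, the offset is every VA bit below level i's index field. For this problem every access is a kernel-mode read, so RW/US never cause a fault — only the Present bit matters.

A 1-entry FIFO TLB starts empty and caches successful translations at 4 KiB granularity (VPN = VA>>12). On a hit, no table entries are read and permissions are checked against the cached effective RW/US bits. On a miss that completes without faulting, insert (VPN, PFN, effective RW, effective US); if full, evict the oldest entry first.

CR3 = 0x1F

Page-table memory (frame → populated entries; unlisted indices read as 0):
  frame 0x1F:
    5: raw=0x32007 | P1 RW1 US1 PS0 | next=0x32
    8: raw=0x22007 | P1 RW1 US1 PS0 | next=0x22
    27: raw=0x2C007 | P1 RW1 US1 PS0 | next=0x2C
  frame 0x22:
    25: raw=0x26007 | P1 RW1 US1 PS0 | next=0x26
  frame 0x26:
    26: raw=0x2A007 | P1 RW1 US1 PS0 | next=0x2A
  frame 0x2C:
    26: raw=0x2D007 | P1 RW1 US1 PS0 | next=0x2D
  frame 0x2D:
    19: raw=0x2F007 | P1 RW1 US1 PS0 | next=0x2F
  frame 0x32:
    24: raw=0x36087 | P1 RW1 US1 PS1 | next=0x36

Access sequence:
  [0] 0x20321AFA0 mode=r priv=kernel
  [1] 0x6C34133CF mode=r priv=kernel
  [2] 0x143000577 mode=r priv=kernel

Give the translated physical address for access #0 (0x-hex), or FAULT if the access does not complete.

Walk each access:
#0 VA=0x20321AFA0 (r,kernel):
  L0: frame=0x1F idx=8 entry=0x22007 [P=1 RW=1 US=1 PS=0]
  L1: frame=0x22 idx=25 entry=0x26007 [P=1 RW=1 US=1 PS=0]
  L2: frame=0x26 idx=26 entry=0x2A007 [P=1 RW=1 US=1 PS=0]
  ⇒ phys 0x2AFA0  [3 reads]
#1 VA=0x6C34133CF (r,kernel):
  L0: frame=0x1F idx=27 entry=0x2C007 [P=1 RW=1 US=1 PS=0]
  L1: frame=0x2C idx=26 entry=0x2D007 [P=1 RW=1 US=1 PS=0]
  L2: frame=0x2D idx=19 entry=0x2F007 [P=1 RW=1 US=1 PS=0]
  ⇒ phys 0x2F3CF  [3 reads]
#2 VA=0x143000577 (r,kernel):
  L0: frame=0x1F idx=5 entry=0x32007 [P=1 RW=1 US=1 PS=0]
  L1: frame=0x32 idx=24 entry=0x36087 [P=1 RW=1 US=1 PS=1]
  ⇒ phys 0x36577 (huge @L1)  [2 reads]

Access #0 PA: 0x2AFA0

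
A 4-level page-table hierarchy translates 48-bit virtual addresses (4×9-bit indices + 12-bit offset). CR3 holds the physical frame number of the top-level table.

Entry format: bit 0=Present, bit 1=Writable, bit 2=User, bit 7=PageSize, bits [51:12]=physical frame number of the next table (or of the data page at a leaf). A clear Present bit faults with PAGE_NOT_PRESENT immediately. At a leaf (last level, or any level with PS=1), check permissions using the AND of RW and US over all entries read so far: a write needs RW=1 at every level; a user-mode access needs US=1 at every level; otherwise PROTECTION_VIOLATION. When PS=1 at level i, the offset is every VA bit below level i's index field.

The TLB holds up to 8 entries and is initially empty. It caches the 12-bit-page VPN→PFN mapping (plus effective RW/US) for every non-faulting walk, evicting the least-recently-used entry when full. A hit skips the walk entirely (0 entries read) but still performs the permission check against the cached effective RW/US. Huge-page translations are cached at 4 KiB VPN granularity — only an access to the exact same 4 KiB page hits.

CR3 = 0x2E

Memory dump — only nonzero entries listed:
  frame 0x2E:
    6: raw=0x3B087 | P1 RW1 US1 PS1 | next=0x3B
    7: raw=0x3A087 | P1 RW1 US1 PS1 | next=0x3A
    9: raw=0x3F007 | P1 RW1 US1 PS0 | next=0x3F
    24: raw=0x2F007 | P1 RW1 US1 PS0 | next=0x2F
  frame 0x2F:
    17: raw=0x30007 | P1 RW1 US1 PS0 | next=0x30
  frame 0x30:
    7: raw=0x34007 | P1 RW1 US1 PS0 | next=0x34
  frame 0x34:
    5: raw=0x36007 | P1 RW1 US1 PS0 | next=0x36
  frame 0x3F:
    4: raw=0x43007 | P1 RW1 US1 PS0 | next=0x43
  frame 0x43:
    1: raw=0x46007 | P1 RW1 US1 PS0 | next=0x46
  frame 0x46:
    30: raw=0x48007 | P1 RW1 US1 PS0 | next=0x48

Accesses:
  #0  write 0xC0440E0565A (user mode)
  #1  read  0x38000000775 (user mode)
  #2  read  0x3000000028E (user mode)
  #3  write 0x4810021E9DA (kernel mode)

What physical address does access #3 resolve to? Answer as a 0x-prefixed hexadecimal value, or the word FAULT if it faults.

Trace:
#0 VA=0xC0440E0565A (w,user):
  [0] read 0x2E idx=24: raw=0x2F007 flags P=1 W=1 U=1 S=0
  [1] read 0x2F idx=17: raw=0x30007 flags P=1 W=1 U=1 S=0
  [2] read 0x30 idx=7: raw=0x34007 flags P=1 W=1 U=1 S=0
  [3] read 0x34 idx=5: raw=0x36007 flags P=1 W=1 U=1 S=0
  ⇒ phys 0x3665A  [4 reads]
#1 VA=0x38000000775 (r,user):
  [0] read 0x2E idx=7: raw=0x3A087 flags P=1 W=1 U=1 S=1
  ⇒ phys 0x3A775 (huge @L0)  [1 reads]
#2 VA=0x3000000028E (r,user):
  [0] read 0x2E idx=6: raw=0x3B087 flags P=1 W=1 U=1 S=1
  ⇒ phys 0x3B28E (huge @L0)  [1 reads]
#3 VA=0x4810021E9DA (w,kernel):
  [0] read 0x2E idx=9: raw=0x3F007 flags P=1 W=1 U=1 S=0
  [1] read 0x3F idx=4: raw=0x43007 flags P=1 W=1 U=1 S=0
  [2] read 0x43 idx=1: raw=0x46007 flags P=1 W=1 U=1 S=0
  [3] read 0x46 idx=30: raw=0x48007 flags P=1 W=1 U=1 S=0
  ⇒ phys 0x489DA  [4 reads]

Access #3 PA: 0x489DA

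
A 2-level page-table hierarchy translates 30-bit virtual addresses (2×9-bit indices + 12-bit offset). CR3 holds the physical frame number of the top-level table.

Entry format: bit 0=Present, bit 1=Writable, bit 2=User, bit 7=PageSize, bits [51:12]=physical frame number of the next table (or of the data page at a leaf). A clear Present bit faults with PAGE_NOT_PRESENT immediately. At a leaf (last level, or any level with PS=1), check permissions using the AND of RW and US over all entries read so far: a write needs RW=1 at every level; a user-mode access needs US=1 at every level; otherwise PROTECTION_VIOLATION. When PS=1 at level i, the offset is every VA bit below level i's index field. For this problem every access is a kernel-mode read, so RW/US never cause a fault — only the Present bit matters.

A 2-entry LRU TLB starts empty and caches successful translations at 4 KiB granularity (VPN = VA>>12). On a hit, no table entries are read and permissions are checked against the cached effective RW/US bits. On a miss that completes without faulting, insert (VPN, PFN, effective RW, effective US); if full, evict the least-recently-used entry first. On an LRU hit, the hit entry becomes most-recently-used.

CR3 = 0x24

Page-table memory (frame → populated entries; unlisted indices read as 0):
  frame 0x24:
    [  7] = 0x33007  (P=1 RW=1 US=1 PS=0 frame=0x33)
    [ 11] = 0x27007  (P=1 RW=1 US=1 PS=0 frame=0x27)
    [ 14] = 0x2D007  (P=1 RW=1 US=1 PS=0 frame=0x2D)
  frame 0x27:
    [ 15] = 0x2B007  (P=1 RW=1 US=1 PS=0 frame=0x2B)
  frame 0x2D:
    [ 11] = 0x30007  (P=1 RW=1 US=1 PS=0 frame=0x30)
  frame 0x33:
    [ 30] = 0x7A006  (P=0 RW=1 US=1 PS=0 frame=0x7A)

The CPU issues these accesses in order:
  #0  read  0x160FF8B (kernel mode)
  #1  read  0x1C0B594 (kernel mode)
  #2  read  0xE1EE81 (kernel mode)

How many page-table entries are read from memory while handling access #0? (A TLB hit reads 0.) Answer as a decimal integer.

Trace:
#0 VA=0x160FF8B (r,kernel):
  L0: frame=0x24 idx=11 entry=0x27007 [P=1 RW=1 US=1 PS=0]
  L1: frame=0x27 idx=15 entry=0x2B007 [P=1 RW=1 US=1 PS=0]
  ⇒ phys 0x2BF8B  [2 reads]
#1 VA=0x1C0B594 (r,kernel):
  L0: frame=0x24 idx=14 entry=0x2D007 [P=1 RW=1 US=1 PS=0]
  L1: frame=0x2D idx=11 entry=0x30007 [P=1 RW=1 US=1 PS=0]
  ⇒ phys 0x30594  [2 reads]
#2 VA=0xE1EE81 (r,kernel):
  L0: frame=0x24 idx=7 entry=0x33007 [P=1 RW=1 US=1 PS=0]
  L1: frame=0x33 idx=30 entry=0x7A006 [P=0 RW=1 US=1 PS=0]
  ✗ PAGE_NOT_PRESENT  [2 reads]

Entries read for #0: 2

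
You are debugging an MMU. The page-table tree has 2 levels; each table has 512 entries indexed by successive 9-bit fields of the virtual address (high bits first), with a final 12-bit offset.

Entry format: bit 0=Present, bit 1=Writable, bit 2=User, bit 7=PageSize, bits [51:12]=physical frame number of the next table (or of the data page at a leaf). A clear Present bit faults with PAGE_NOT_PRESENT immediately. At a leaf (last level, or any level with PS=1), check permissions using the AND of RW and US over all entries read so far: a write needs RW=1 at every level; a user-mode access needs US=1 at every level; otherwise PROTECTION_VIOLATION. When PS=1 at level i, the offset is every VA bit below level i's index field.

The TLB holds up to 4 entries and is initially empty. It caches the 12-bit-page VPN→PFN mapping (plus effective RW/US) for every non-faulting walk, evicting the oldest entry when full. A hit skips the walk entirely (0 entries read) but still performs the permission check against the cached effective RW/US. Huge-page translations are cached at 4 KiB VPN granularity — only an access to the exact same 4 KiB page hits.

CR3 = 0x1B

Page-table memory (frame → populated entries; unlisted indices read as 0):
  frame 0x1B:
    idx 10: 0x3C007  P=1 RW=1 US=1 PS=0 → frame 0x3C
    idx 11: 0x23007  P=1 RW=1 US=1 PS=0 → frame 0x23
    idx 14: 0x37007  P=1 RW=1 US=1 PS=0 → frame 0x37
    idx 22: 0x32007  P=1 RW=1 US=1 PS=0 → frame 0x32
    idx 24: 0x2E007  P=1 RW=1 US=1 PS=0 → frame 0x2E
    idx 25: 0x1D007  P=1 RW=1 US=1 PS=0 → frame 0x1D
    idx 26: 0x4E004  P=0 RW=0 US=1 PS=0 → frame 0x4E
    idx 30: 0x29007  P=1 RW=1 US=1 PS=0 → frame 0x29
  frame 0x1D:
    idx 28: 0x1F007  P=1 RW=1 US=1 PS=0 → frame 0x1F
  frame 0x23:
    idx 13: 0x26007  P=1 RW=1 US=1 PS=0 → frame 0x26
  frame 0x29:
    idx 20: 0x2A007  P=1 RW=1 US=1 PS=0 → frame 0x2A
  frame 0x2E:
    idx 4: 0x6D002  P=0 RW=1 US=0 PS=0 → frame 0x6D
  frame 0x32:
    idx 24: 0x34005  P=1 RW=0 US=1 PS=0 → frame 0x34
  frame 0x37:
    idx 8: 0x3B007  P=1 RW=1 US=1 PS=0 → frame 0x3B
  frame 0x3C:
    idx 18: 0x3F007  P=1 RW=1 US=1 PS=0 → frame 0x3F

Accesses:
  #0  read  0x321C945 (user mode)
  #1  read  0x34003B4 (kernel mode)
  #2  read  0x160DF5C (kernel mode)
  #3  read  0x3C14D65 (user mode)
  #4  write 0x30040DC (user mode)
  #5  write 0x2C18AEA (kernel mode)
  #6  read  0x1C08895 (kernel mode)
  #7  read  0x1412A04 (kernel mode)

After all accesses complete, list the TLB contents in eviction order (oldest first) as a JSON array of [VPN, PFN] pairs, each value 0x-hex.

Trace:
#0 VA=0x321C945 (r,user):
  L0: frame=0x1B idx=25 entry=0x1D007 [P=1 RW=1 US=1 PS=0]
  L1: frame=0x1D idx=28 entry=0x1F007 [P=1 RW=1 US=1 PS=0]
  ✓ 0x1F945  — 2 lookups
#1 VA=0x34003B4 (r,kernel):
  L0: frame=0x1B idx=26 entry=0x4E004 [P=0 RW=0 US=1 PS=0]
  ✗ PAGE_NOT_PRESENT  [1 reads]
#2 VA=0x160DF5C (r,kernel):
  L0: frame=0x1B idx=11 entry=0x23007 [P=1 RW=1 US=1 PS=0]
  L1: frame=0x23 idx=13 entry=0x26007 [P=1 RW=1 US=1 PS=0]
  ✓ 0x26F5C  — 2 lookups
#3 VA=0x3C14D65 (r,user):
  L0: frame=0x1B idx=30 entry=0x29007 [P=1 RW=1 US=1 PS=0]
  L1: frame=0x29 idx=20 entry=0x2A007 [P=1 RW=1 US=1 PS=0]
  ✓ 0x2AD65  — 2 lookups
#4 VA=0x30040DC (w,user):
  L0: frame=0x1B idx=24 entry=0x2E007 [P=1 RW=1 US=1 PS=0]
  L1: frame=0x2E idx=4 entry=0x6D002 [P=0 RW=1 US=0 PS=0]
  ✗ PAGE_NOT_PRESENT  [2 reads]
#5 VA=0x2C18AEA (w,kernel):
  L0: frame=0x1B idx=22 entry=0x32007 [P=1 RW=1 US=1 PS=0]
  L1: frame=0x32 idx=24 entry=0x34005 [P=1 RW=0 US=1 PS=0]
  ✗ PROTECTION_VIOLATION  [2 reads]
#6 VA=0x1C08895 (r,kernel):
  L0: frame=0x1B idx=14 entry=0x37007 [P=1 RW=1 US=1 PS=0]
  L1: frame=0x37 idx=8 entry=0x3B007 [P=1 RW=1 US=1 PS=0]
  ✓ 0x3B895  — 2 lookups
#7 VA=0x1412A04 (r,kernel):
  L0: frame=0x1B idx=10 entry=0x3C007 [P=1 RW=1 US=1 PS=0]
  L1: frame=0x3C idx=18 entry=0x3F007 [P=1 RW=1 US=1 PS=0]
  ✓ 0x3FA04  — 2 lookups

TLB: [["0x160D", "0x26"], ["0x3C14", "0x2A"], ["0x1C08", "0x3B"], ["0x1412", "0x3F"]]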